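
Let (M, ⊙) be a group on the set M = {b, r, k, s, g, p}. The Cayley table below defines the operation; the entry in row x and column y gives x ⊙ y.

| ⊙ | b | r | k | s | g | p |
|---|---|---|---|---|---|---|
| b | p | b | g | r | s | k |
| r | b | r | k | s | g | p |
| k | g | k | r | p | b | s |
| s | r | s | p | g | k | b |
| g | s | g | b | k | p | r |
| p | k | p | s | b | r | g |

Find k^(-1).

First locate the identity: row r matches the header, so r is the identity.
Scan row k for r: k ⊙ k = r. Hence k^(-1) = k.

k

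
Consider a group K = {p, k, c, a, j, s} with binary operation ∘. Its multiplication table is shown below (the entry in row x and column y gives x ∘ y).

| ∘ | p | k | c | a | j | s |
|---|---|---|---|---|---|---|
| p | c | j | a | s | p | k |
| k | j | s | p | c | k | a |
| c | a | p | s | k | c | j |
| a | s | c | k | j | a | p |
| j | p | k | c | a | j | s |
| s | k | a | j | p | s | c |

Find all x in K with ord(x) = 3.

{c, s}

Identity is j. Compute the order of each non-identity element by repeated multiplication:
  p: p → c → a → s → k → j  (order 6)
  k: k → s → a → c → p → j  (order 6)
  c: c → s → j  (order 3)
  a: a → j  (order 2)
  s: s → c → j  (order 3)
Elements of order 3: {c, s}.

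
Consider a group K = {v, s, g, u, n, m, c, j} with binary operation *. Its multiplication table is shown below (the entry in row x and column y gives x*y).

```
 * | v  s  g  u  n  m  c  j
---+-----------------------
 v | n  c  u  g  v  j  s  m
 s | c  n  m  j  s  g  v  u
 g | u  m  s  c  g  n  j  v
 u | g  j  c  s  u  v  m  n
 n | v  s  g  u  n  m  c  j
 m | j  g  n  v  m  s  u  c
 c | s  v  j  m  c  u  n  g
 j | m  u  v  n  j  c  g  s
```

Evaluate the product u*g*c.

n

u*g = c
c*c = n
(Structurally, K here is isomorphic to Z_2 x Z_4.)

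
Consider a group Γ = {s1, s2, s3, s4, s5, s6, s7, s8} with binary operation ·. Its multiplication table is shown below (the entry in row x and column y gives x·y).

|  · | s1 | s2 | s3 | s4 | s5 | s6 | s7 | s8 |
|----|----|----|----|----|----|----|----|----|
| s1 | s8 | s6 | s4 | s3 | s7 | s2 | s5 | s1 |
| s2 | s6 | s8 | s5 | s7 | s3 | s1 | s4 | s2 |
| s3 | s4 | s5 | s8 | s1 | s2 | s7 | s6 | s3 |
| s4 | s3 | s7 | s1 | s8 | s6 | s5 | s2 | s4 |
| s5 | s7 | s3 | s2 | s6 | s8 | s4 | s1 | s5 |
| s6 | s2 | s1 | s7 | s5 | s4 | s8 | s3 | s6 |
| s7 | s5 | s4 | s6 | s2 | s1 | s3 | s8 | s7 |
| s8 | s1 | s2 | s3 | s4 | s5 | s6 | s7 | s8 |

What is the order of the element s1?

2

The identity element is s8 (its row matches the header).
s1^1 = s1
s1^2 = s1·s1 = s8
The first power of s1 equal to the identity is s1^2, so ord(s1) = 2.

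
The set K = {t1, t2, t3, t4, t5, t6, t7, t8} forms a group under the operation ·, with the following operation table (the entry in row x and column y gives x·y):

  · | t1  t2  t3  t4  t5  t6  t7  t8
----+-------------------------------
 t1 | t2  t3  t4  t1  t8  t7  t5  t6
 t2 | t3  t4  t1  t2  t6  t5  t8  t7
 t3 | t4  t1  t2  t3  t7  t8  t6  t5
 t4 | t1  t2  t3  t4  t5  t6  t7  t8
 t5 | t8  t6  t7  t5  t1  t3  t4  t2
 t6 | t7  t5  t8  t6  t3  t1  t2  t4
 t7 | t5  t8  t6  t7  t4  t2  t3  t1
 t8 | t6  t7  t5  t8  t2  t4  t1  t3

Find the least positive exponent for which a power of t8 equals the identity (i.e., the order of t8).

The identity element is t4 (its row matches the header).
t8^1 = t8
t8^2 = t8·t8 = t3
t8^3 = t3·t8 = t5
t8^4 = t5·t8 = t2
t8^5 = t2·t8 = t7
t8^6 = t7·t8 = t1
t8^7 = t1·t8 = t6
t8^8 = t6·t8 = t4
The first power of t8 equal to the identity is t8^8, so ord(t8) = 8.
(Structurally, K here is isomorphic to the cyclic group Z_8.)

8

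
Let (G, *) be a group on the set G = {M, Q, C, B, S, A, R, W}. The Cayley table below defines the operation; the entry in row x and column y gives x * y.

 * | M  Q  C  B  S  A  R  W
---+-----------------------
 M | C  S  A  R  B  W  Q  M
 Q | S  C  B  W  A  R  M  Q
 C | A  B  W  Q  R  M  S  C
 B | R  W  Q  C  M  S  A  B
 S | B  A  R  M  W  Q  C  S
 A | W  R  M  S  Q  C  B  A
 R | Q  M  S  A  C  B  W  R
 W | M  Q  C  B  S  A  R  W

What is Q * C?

B

Read row Q, column C: Q * C = B.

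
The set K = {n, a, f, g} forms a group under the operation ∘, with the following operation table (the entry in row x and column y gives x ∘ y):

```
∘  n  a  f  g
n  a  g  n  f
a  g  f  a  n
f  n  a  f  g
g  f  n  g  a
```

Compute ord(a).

The identity element is f (its row matches the header).
a^1 = a
a^2 = a ∘ a = f
The first power of a equal to the identity is a^2, so ord(a) = 2.

2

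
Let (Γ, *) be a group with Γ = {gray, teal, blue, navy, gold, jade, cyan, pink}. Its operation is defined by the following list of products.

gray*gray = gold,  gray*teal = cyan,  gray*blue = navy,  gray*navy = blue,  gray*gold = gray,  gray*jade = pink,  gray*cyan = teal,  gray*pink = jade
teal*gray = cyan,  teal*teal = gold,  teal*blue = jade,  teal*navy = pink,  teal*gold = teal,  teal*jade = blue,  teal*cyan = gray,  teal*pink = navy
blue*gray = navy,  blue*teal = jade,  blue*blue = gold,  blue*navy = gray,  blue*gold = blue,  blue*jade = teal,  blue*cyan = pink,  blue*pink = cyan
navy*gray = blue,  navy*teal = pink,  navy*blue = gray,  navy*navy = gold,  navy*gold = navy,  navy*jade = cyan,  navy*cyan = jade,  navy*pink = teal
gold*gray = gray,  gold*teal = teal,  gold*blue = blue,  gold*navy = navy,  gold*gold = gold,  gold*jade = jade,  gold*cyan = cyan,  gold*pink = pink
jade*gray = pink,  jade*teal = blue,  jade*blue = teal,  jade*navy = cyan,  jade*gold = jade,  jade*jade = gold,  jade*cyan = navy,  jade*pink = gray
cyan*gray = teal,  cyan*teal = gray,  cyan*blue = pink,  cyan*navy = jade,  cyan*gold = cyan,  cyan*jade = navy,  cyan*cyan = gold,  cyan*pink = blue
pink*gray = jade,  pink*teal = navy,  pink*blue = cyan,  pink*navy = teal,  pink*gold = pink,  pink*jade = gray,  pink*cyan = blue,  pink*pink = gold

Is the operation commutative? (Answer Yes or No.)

Yes

Check whether the table is symmetric across its main diagonal.
Every entry (row x, col y) equals the entry (row y, col x), so Γ is abelian.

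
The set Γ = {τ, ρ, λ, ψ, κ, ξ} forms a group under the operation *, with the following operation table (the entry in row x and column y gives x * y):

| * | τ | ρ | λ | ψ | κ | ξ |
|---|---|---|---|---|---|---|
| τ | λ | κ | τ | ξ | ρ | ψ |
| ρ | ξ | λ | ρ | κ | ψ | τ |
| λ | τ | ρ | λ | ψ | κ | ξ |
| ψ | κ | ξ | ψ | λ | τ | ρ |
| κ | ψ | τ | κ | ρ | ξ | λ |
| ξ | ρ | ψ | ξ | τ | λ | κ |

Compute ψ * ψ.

Read row ψ, column ψ: ψ * ψ = λ.

λ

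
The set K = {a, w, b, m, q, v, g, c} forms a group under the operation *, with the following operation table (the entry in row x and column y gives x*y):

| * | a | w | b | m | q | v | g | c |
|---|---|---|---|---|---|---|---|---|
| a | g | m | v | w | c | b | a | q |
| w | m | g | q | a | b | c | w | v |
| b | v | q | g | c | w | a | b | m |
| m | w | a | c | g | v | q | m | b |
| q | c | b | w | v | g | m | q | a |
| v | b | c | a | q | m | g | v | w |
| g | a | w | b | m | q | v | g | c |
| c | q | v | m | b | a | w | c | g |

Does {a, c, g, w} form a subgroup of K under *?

No

w*c = v, which is not in {a, c, g, w}.
The subset is not closed under *, so it is not a subgroup.
(Structurally, K here is isomorphic to the elementary abelian group (Z_2)^3.)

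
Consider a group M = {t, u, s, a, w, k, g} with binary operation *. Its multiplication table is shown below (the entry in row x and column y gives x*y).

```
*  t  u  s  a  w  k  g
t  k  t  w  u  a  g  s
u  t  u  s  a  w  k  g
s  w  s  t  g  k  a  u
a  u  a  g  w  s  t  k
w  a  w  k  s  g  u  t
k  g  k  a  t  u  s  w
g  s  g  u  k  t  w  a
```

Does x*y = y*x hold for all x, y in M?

Check whether the table is symmetric across its main diagonal.
Every entry (row x, col y) equals the entry (row y, col x), so M is abelian.
(In fact M ≅ the cyclic group Z_7.)

Yes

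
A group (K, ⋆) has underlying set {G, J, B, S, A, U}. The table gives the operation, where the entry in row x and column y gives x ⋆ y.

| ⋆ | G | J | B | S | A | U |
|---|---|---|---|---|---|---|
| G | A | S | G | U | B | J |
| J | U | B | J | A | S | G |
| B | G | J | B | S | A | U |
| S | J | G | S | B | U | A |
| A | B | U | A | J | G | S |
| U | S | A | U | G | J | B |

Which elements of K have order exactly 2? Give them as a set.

Identity is B. Compute the order of each non-identity element by repeated multiplication:
  G: G → A → B  (order 3)
  J: J → B  (order 2)
  S: S → B  (order 2)
  A: A → G → B  (order 3)
  U: U → B  (order 2)
Elements of order 2: {J, S, U}.

{J, S, U}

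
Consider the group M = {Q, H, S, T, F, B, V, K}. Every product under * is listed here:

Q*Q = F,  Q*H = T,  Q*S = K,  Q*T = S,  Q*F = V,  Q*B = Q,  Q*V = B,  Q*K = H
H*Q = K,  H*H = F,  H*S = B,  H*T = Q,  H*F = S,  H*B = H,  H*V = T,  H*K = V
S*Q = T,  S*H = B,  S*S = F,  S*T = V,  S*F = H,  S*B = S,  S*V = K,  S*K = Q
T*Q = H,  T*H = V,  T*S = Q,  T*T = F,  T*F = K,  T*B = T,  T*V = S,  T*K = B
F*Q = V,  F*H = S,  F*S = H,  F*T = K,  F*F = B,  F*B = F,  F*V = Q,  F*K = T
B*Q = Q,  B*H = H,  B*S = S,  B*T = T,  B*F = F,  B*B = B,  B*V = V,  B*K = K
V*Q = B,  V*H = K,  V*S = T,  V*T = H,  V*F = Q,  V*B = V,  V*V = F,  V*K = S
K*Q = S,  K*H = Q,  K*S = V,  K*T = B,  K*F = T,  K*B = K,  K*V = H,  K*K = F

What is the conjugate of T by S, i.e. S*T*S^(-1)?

K

The identity is B. In row S, the entry B sits in column H, so S^(-1) = H.
S*T = V
V*H = K
(Structurally, M here is isomorphic to the quaternion group Q_8.)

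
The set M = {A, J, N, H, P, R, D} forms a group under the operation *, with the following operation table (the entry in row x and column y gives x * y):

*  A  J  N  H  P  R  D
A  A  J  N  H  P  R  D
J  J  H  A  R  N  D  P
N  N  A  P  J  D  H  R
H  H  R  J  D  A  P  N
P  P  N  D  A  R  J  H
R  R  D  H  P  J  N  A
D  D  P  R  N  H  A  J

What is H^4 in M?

H^1 = H
H^2 = H * H = D
H^3 = D * H = N
H^4 = N * H = J
(Structurally, M here is isomorphic to the cyclic group Z_7.)

J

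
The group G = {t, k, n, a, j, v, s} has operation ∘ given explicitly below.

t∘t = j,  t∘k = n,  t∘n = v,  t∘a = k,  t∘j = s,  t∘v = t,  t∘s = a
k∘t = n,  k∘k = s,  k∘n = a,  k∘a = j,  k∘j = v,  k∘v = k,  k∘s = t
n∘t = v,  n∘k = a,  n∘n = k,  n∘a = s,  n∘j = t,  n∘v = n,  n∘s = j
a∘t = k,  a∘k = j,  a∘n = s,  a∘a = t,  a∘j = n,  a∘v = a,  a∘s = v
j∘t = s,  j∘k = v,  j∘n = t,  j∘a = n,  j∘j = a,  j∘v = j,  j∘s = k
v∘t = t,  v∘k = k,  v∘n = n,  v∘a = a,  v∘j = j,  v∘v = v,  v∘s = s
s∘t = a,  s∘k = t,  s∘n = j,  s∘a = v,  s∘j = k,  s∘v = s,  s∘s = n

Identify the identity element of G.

The identity e satisfies e ∘ x = x for all x, so its row in the table reproduces the column headers.
Row v reads: t, k, n, a, j, v, s — exactly the header order. So v is the identity.
(Structurally, G here is isomorphic to the cyclic group Z_7.)

v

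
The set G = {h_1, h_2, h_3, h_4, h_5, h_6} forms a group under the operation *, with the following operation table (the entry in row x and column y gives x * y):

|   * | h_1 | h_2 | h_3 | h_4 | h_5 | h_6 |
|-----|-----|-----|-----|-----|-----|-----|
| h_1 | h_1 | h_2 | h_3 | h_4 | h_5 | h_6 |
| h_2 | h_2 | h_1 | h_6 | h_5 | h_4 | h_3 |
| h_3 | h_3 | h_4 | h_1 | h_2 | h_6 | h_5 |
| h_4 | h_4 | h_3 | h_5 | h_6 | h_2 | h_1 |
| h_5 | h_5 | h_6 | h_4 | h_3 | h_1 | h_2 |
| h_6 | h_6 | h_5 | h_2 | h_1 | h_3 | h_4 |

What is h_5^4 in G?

h_5^1 = h_5
h_5^2 = h_5 * h_5 = h_1
h_5^3 = h_1 * h_5 = h_5
h_5^4 = h_5 * h_5 = h_1
(Structurally, G here is isomorphic to the symmetric group S_3.)

h_1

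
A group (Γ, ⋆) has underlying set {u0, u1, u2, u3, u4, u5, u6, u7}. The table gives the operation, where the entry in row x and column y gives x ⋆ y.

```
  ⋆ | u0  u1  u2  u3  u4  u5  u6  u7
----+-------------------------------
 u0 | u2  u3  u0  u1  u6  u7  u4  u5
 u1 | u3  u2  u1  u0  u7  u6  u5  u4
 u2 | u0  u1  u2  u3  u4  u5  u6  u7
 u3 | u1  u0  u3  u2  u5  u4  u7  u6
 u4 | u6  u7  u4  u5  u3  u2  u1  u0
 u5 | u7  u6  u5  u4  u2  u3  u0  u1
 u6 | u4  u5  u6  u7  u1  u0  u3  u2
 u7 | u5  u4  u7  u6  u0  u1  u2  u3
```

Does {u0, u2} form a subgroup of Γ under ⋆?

{u0, u2} contains the identity u2.
Checking products: every product of two elements of {u0, u2} (read from the table) lies in {u0, u2}, so the set is closed.
In a finite group, a nonempty closed subset is a subgroup. So {u0, u2} ≤ Γ.

Yes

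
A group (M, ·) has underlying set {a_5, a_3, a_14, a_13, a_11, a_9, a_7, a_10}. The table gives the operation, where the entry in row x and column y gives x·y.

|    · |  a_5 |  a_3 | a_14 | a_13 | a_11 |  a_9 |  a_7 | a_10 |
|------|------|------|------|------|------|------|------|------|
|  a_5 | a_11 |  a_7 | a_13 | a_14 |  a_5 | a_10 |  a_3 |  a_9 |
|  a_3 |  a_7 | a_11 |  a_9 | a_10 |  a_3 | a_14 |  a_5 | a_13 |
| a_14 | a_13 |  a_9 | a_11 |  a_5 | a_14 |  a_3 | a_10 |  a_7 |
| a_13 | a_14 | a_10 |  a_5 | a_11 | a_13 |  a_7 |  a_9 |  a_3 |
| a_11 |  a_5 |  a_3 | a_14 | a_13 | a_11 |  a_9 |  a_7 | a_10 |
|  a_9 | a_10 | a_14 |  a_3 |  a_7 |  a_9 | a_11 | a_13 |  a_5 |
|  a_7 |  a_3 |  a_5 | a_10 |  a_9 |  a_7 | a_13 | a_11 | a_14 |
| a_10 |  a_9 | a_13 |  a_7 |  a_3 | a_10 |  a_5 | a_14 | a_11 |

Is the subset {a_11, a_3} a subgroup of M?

Yes

{a_11, a_3} contains the identity a_11.
Checking products: every product of two elements of {a_11, a_3} (read from the table) lies in {a_11, a_3}, so the set is closed.
In a finite group, a nonempty closed subset is a subgroup. So {a_11, a_3} ≤ M.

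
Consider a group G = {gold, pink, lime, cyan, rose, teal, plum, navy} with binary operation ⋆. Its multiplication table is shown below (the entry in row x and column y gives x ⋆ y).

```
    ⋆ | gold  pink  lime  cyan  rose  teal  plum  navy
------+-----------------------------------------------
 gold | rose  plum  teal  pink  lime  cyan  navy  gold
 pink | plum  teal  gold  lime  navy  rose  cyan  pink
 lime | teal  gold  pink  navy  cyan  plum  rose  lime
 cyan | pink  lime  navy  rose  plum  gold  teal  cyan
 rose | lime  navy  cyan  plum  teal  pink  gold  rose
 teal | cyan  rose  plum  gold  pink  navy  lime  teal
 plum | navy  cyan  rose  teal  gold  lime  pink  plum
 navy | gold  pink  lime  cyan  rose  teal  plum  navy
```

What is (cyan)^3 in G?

cyan^1 = cyan
cyan^2 = cyan ⋆ cyan = rose
cyan^3 = rose ⋆ cyan = plum
(Structurally, G here is isomorphic to the cyclic group Z_8.)

plum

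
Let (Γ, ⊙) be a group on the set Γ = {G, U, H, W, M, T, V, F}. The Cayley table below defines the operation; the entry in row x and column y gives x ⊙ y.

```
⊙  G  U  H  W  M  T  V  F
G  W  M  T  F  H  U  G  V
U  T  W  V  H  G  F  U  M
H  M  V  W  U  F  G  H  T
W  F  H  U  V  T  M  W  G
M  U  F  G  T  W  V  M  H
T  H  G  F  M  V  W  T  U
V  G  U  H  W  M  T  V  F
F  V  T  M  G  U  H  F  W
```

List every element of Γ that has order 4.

{F, G, H, M, T, U}

Identity is V. Compute the order of each non-identity element by repeated multiplication:
  G: G → W → F → V  (order 4)
  U: U → W → H → V  (order 4)
  H: H → W → U → V  (order 4)
  W: W → V  (order 2)
  M: M → W → T → V  (order 4)
  T: T → W → M → V  (order 4)
  F: F → W → G → V  (order 4)
Elements of order 4: {F, G, H, M, T, U}.
(Structurally, Γ here is isomorphic to the quaternion group Q_8.)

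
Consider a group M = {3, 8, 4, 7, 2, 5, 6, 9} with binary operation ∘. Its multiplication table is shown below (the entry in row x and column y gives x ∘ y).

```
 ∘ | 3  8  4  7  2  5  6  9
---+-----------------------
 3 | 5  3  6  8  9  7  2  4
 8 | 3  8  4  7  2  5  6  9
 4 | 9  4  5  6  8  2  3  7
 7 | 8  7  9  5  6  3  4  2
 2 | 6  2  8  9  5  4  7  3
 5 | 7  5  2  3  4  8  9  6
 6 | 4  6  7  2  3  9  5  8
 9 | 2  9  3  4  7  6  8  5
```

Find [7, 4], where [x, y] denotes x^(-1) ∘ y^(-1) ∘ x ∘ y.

Identity is 8; from the table 7^(-1) = 3 and 4^(-1) = 2.
3 ∘ 2 = 9
9 ∘ 7 = 4
4 ∘ 4 = 5
(Structurally, M here is isomorphic to the quaternion group Q_8.)

5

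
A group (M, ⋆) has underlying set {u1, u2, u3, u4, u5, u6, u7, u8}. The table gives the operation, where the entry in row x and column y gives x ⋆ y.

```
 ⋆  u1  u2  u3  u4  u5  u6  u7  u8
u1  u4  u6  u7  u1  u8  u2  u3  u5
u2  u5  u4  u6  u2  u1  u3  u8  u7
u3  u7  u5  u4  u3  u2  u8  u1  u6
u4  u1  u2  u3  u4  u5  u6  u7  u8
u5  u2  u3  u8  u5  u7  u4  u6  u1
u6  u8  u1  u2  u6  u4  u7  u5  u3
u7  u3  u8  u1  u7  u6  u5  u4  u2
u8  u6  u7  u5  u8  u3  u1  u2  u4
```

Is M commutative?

No

u5 ⋆ u1 = u2 but u1 ⋆ u5 = u8.
Since u5 and u1 do not commute, M is not abelian.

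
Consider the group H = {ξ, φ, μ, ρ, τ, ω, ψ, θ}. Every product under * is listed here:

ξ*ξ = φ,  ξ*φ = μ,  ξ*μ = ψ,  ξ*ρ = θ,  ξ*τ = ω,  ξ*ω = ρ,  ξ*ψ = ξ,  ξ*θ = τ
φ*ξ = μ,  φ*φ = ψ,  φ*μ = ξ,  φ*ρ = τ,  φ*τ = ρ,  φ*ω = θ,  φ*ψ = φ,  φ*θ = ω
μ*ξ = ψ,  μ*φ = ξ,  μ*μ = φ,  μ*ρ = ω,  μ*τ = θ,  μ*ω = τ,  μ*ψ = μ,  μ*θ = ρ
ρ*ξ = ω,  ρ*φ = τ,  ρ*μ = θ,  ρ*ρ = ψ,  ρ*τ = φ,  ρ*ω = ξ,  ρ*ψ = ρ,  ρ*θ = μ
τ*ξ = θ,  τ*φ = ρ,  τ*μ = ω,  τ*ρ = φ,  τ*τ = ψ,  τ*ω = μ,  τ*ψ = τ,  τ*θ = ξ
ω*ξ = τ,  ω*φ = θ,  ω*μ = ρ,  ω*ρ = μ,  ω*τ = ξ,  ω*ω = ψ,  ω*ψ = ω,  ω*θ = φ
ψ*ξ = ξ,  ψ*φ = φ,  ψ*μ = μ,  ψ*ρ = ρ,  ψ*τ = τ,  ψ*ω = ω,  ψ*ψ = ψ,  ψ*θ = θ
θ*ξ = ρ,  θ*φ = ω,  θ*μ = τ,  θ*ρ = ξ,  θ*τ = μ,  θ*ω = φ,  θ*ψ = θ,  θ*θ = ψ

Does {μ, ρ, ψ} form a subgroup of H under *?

No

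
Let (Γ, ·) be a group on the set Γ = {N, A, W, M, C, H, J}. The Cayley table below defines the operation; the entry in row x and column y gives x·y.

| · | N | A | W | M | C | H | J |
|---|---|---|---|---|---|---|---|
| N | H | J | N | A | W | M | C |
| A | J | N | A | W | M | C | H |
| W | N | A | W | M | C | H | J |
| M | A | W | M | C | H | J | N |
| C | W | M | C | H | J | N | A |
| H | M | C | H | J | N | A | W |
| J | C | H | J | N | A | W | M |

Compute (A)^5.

A^1 = A
A^2 = A·A = N
A^3 = N·A = J
A^4 = J·A = H
A^5 = H·A = C

C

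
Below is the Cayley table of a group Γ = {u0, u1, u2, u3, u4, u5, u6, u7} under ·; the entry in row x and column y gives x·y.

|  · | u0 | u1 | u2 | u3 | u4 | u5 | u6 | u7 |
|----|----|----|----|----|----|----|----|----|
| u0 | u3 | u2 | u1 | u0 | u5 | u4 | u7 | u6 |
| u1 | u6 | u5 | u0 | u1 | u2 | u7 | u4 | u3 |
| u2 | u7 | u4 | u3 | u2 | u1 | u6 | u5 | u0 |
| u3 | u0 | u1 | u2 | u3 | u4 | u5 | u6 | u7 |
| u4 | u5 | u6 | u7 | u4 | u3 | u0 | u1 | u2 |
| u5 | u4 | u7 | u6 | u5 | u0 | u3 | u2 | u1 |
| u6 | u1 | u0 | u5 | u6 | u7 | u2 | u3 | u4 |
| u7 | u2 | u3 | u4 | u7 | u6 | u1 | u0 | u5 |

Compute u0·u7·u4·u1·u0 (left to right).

u0

u0·u7 = u6
u6·u4 = u7
u7·u1 = u3
u3·u0 = u0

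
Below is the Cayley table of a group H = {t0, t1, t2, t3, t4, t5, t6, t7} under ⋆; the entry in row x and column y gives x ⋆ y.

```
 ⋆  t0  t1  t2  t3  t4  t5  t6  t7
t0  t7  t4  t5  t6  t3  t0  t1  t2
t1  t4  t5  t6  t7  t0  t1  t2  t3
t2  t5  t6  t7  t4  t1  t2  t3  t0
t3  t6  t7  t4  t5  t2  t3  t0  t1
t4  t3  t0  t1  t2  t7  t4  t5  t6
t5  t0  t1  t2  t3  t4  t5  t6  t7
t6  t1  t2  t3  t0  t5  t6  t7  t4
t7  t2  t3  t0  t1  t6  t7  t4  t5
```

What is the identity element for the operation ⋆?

The identity e satisfies e ⋆ x = x for all x, so its row in the table reproduces the column headers.
Row t5 reads: t0, t1, t2, t3, t4, t5, t6, t7 — exactly the header order. So t5 is the identity.

t5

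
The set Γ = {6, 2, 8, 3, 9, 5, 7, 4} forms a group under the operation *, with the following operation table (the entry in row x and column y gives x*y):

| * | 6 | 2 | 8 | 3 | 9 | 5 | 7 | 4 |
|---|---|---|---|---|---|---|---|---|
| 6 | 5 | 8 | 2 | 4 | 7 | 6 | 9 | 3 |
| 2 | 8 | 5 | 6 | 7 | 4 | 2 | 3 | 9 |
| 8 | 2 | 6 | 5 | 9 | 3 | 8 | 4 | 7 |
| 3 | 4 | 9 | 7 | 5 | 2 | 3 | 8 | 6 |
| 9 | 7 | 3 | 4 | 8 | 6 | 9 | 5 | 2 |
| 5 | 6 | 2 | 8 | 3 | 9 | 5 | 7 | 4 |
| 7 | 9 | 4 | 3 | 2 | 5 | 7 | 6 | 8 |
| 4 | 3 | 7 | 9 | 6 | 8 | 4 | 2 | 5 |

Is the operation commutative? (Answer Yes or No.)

No

9*3 = 8 but 3*9 = 2.
Since 9 and 3 do not commute, Γ is not abelian.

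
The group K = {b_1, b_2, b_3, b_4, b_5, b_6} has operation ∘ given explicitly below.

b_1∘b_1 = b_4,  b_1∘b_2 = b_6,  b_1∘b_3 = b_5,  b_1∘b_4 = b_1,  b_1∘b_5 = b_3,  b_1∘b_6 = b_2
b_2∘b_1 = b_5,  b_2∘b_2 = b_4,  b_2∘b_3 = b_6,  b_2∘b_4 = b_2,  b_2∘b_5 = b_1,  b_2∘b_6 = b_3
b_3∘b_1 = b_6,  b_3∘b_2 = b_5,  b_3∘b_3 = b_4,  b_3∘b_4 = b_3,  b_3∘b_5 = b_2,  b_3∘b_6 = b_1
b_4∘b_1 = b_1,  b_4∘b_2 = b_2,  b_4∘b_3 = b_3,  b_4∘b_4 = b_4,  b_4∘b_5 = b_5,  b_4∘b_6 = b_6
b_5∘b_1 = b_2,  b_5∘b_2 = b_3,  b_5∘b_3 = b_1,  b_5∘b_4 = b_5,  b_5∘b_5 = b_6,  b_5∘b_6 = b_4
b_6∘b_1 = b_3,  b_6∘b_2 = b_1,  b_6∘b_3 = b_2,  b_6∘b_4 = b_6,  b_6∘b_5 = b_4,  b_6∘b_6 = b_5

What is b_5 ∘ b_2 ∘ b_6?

b_1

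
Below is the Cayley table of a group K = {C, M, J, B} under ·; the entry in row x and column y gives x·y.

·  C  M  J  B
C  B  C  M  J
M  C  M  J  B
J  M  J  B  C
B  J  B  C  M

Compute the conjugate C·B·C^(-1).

The identity is M. In row C, the entry M sits in column J, so C^(-1) = J.
C·B = J
J·J = B

B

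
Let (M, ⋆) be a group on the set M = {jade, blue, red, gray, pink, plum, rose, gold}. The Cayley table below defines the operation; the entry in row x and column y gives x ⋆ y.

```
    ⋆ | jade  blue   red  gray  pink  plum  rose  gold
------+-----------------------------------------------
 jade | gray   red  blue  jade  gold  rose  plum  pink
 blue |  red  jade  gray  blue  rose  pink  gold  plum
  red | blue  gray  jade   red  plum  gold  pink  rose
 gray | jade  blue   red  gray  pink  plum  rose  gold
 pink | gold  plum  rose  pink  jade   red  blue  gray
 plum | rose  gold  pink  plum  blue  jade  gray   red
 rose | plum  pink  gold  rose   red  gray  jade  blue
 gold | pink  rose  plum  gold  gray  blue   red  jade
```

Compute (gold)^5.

gold

gold^1 = gold
gold^2 = gold ⋆ gold = jade
gold^3 = jade ⋆ gold = pink
gold^4 = pink ⋆ gold = gray
gold^5 = gray ⋆ gold = gold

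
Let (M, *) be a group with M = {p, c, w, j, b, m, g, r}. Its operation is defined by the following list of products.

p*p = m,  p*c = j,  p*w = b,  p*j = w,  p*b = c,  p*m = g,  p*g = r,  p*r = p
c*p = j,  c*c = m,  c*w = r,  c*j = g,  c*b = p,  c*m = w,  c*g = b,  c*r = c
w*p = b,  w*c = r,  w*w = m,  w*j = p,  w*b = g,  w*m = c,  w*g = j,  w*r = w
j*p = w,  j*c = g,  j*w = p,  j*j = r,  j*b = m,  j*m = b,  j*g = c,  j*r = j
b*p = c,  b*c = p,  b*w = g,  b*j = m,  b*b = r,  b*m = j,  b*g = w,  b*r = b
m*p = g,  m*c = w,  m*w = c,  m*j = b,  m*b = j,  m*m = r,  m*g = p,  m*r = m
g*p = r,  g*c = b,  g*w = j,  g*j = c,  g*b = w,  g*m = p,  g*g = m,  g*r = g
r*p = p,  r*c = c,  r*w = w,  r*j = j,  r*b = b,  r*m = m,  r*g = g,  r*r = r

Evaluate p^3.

p^1 = p
p^2 = p*p = m
p^3 = m*p = g
(Structurally, M here is isomorphic to Z_2 x Z_4.)

g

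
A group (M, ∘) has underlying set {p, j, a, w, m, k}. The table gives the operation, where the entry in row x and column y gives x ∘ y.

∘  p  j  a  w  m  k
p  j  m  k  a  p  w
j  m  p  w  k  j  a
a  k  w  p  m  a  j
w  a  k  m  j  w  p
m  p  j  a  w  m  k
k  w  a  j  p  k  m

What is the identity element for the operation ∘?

m

The identity e satisfies e ∘ x = x for all x, so its row in the table reproduces the column headers.
Row m reads: p, j, a, w, m, k — exactly the header order. So m is the identity.
(Structurally, M here is isomorphic to the cyclic group Z_6.)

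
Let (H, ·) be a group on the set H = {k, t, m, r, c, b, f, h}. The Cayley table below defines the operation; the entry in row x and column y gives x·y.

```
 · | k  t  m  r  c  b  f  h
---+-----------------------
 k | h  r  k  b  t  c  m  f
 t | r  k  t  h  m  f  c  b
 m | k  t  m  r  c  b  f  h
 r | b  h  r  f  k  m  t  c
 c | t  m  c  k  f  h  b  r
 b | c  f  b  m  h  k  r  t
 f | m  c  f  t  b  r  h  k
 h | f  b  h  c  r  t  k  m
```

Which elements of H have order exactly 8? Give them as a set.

Identity is m. Compute the order of each non-identity element by repeated multiplication:
  k: k → h → f → m  (order 4)
  t: t → k → r → h → b → f → c → m  (order 8)
  r: r → f → t → h → c → k → b → m  (order 8)
  c: c → f → b → h → r → k → t → m  (order 8)
  b: b → k → c → h → t → f → r → m  (order 8)
  f: f → h → k → m  (order 4)
  h: h → m  (order 2)
Elements of order 8: {b, c, r, t}.

{b, c, r, t}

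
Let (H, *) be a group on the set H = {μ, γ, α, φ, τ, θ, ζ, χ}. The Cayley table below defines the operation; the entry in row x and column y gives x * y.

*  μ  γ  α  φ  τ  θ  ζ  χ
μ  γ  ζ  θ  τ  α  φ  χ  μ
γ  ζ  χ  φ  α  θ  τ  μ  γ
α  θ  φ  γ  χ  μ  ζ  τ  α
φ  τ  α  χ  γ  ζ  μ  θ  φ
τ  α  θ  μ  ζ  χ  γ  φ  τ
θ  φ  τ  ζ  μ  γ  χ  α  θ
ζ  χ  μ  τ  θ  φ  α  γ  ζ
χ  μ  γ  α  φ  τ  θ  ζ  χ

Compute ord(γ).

2

The identity element is χ (its row matches the header).
γ^1 = γ
γ^2 = γ * γ = χ
The first power of γ equal to the identity is γ^2, so ord(γ) = 2.
(Structurally, H here is isomorphic to Z_2 x Z_4.)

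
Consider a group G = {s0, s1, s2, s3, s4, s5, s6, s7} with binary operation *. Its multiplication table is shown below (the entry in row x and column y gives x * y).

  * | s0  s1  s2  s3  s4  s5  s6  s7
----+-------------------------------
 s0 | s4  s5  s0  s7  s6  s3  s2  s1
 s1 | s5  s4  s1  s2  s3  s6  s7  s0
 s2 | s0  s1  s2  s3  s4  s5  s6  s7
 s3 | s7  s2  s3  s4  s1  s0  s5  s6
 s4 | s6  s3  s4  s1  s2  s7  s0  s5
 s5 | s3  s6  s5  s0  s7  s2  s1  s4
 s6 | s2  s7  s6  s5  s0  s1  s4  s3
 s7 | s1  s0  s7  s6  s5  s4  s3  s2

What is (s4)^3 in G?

s4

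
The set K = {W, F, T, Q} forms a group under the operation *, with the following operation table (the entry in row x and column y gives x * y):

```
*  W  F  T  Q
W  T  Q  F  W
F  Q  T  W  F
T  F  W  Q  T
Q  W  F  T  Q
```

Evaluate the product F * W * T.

T

F * W = Q
Q * T = T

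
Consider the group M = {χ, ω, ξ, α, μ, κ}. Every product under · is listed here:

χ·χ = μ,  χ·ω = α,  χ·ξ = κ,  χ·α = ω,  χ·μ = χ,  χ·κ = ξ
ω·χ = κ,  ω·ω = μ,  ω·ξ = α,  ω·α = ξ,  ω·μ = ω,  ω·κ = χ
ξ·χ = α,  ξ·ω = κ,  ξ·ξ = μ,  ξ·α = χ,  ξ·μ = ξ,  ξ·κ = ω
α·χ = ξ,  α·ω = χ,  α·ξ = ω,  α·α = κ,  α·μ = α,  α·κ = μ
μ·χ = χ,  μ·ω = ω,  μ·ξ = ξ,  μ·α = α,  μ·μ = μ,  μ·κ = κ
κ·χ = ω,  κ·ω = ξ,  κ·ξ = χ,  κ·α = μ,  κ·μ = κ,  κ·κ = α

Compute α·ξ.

Read row α, column ξ: α·ξ = ω.
(Structurally, M here is isomorphic to the symmetric group S_3.)

ω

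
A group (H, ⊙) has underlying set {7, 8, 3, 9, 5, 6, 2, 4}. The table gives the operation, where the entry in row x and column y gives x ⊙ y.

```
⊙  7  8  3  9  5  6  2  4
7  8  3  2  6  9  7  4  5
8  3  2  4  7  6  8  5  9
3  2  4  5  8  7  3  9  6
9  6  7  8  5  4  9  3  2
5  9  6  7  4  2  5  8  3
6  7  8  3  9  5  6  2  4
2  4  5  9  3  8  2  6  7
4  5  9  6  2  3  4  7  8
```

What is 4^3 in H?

9

4^1 = 4
4^2 = 4 ⊙ 4 = 8
4^3 = 8 ⊙ 4 = 9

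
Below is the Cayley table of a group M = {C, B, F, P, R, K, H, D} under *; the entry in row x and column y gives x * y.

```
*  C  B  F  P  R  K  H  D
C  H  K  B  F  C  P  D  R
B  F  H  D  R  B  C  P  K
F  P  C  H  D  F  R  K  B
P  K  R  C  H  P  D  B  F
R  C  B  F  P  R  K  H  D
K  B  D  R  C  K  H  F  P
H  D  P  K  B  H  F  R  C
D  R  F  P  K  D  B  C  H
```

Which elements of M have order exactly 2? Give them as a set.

{H}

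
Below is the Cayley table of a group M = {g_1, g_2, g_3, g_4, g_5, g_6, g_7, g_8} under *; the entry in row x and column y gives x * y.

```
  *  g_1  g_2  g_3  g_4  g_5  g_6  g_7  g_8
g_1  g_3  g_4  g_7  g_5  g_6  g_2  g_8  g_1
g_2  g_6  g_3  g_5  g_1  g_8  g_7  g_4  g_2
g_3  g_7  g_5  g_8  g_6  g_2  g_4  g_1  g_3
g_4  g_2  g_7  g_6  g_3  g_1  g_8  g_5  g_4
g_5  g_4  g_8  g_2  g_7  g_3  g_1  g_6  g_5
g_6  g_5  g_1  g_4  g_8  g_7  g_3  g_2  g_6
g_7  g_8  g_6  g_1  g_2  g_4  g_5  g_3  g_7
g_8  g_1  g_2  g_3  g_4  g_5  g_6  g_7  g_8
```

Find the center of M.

An element z is central iff its row equals its column in the table.
For g_1: g_1 * g_5 = g_6 ≠ g_4 = g_5 * g_1, so g_1 ∉ Z.
Checking each element this way leaves Z(M) = {g_3, g_8}.

{g_3, g_8}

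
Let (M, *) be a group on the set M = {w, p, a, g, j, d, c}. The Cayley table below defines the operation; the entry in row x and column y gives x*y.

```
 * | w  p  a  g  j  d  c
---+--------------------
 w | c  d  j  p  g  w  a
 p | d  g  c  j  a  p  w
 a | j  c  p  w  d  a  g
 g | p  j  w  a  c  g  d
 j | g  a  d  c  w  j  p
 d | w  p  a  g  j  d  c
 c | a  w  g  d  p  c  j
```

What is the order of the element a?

The identity element is d (its row matches the header).
a^1 = a
a^2 = a*a = p
a^3 = p*a = c
a^4 = c*a = g
a^5 = g*a = w
a^6 = w*a = j
a^7 = j*a = d
The first power of a equal to the identity is a^7, so ord(a) = 7.

7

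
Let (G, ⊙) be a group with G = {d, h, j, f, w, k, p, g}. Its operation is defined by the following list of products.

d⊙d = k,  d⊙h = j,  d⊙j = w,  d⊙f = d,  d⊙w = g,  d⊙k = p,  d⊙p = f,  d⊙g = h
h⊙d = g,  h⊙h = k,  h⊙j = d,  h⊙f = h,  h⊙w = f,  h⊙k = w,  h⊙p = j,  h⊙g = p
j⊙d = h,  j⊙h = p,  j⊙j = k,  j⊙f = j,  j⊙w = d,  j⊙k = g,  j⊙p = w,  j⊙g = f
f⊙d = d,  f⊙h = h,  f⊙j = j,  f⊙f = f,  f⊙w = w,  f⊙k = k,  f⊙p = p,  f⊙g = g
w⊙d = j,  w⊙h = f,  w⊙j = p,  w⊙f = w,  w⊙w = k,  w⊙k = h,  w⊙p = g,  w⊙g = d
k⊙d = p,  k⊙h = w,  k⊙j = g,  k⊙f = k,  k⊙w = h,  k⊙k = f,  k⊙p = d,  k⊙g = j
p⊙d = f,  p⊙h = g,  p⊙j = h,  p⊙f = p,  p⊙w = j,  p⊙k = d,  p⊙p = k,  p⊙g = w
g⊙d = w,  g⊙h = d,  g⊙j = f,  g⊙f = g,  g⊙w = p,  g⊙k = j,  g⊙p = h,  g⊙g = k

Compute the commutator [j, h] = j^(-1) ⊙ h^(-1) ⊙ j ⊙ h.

Identity is f; from the table j^(-1) = g and h^(-1) = w.
g ⊙ w = p
p ⊙ j = h
h ⊙ h = k

k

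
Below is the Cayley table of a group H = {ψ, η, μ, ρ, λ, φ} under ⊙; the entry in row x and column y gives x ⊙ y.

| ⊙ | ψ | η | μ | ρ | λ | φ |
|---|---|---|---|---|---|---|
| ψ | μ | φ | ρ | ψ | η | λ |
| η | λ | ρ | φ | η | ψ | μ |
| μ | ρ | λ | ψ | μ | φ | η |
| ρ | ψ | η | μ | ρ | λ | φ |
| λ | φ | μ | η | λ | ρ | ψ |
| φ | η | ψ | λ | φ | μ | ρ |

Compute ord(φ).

2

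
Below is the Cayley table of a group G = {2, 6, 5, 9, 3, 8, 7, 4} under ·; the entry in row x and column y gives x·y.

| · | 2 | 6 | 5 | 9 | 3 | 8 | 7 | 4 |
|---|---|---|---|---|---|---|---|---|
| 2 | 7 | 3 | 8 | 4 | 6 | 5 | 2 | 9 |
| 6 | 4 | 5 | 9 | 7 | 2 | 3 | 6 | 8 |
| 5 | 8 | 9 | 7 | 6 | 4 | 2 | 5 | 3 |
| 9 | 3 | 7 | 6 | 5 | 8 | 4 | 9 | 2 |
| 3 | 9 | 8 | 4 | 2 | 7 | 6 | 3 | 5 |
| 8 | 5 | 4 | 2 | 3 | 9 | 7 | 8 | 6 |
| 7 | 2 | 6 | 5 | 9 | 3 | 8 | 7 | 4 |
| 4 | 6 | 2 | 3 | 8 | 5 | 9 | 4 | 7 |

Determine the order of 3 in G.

The identity element is 7 (its row matches the header).
3^1 = 3
3^2 = 3·3 = 7
The first power of 3 equal to the identity is 3^2, so ord(3) = 2.

2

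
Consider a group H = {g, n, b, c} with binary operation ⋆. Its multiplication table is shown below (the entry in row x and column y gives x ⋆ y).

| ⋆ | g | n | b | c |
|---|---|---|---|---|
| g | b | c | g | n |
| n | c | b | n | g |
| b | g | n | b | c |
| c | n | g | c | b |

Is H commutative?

Yes

Check whether the table is symmetric across its main diagonal.
Every entry (row x, col y) equals the entry (row y, col x), so H is abelian.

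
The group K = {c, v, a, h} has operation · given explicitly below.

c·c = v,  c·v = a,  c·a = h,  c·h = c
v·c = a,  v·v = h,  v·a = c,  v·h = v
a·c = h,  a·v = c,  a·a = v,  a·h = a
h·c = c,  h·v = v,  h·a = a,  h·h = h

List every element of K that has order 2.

{v}

Identity is h. Compute the order of each non-identity element by repeated multiplication:
  c: c → v → a → h  (order 4)
  v: v → h  (order 2)
  a: a → v → c → h  (order 4)
Elements of order 2: {v}.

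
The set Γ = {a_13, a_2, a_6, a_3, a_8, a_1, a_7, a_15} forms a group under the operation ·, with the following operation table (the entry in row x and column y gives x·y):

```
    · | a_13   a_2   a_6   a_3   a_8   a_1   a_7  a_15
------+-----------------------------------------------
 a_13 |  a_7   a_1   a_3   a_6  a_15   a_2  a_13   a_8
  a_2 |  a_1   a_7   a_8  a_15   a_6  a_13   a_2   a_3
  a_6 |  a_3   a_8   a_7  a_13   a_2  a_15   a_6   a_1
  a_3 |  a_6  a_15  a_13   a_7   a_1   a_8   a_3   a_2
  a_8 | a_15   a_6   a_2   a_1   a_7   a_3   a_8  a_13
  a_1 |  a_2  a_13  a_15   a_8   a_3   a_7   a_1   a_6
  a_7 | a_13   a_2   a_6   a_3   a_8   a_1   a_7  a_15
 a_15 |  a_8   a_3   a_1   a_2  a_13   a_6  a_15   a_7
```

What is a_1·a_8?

Read row a_1, column a_8: a_1·a_8 = a_3.

a_3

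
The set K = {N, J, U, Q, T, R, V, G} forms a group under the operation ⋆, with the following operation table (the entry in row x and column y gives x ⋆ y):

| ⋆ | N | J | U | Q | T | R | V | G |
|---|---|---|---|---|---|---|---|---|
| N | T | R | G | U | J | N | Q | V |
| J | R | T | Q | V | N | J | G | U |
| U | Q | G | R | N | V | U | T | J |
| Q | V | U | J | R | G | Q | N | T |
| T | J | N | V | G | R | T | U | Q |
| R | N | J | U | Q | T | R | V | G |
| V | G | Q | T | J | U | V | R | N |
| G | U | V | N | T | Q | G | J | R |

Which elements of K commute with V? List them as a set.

{R, T, U, V}

Compare row V with column V entry by entry.
T ⋆ V = U = V ⋆ T, so T commutes with V.
N ⋆ V = Q but V ⋆ N = G, so N does not.
Collecting the elements that commute with V: C(V) = {R, T, U, V}.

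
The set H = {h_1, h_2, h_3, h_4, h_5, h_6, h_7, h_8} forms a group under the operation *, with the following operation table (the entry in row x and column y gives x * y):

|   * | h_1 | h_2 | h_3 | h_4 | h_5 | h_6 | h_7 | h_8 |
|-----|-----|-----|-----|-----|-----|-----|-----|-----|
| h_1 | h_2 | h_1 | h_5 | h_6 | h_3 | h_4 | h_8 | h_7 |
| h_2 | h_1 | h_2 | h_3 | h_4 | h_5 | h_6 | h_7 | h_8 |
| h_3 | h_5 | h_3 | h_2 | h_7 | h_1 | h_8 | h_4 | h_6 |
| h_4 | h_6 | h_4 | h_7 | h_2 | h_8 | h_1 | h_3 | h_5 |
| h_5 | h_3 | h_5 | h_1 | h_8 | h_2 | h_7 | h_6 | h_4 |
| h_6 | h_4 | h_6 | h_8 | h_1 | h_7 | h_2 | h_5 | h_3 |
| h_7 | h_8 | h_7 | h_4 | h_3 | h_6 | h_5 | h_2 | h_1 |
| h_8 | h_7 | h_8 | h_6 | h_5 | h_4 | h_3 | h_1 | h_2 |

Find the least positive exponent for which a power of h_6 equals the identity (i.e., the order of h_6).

2

The identity element is h_2 (its row matches the header).
h_6^1 = h_6
h_6^2 = h_6 * h_6 = h_2
The first power of h_6 equal to the identity is h_6^2, so ord(h_6) = 2.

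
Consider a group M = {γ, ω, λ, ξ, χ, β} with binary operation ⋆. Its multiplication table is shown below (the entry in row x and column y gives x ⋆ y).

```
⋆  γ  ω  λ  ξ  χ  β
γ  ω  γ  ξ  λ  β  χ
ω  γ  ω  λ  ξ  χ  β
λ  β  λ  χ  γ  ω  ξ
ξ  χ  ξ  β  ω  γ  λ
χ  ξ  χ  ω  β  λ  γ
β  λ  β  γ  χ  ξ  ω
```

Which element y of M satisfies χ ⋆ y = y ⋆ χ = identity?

λ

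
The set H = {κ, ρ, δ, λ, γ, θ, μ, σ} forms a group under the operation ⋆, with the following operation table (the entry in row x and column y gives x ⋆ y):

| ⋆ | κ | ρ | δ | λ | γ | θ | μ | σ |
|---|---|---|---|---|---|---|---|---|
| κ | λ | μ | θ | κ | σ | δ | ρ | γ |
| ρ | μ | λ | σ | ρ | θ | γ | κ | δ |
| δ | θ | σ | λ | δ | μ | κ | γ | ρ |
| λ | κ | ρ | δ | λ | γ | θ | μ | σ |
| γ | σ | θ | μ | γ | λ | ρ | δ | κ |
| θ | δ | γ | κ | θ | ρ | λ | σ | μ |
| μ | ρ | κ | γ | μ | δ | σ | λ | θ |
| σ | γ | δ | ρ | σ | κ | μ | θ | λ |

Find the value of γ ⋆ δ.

μ

Read row γ, column δ: γ ⋆ δ = μ.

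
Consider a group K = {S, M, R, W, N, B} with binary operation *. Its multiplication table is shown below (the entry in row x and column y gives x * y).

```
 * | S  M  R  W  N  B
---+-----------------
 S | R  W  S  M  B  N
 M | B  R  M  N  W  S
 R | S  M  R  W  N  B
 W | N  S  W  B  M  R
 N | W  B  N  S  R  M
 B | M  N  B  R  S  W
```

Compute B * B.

Read row B, column B: B * B = W.

W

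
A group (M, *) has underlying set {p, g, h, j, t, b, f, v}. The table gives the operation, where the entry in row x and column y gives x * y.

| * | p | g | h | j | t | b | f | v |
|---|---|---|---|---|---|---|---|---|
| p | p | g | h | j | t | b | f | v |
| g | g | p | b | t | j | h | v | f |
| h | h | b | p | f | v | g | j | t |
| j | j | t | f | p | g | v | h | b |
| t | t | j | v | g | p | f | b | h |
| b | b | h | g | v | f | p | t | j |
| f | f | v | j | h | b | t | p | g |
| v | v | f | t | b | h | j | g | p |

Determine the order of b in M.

The identity element is p (its row matches the header).
b^1 = b
b^2 = b * b = p
The first power of b equal to the identity is b^2, so ord(b) = 2.
(Structurally, M here is isomorphic to the elementary abelian group (Z_2)^3.)

2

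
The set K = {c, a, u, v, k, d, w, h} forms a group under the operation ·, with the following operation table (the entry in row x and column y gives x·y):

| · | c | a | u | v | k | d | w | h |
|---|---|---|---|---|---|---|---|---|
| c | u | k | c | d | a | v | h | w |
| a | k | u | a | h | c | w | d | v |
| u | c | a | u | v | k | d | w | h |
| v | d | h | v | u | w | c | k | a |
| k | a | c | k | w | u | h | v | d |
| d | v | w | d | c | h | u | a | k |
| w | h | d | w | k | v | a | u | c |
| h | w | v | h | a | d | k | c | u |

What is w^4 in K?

w^1 = w
w^2 = w·w = u
w^3 = u·w = w
w^4 = w·w = u
(Structurally, K here is isomorphic to the elementary abelian group (Z_2)^3.)

u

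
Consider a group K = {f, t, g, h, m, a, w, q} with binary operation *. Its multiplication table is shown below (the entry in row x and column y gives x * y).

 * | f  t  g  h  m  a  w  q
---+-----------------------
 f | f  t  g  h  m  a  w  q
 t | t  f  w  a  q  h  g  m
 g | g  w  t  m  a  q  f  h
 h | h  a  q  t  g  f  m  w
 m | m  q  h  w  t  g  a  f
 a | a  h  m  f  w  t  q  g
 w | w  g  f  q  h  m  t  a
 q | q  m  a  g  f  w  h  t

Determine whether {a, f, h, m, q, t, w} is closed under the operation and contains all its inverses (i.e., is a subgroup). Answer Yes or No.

t * w = g, which is not in {a, f, h, m, q, t, w}.
The subset is not closed under *, so it is not a subgroup.

No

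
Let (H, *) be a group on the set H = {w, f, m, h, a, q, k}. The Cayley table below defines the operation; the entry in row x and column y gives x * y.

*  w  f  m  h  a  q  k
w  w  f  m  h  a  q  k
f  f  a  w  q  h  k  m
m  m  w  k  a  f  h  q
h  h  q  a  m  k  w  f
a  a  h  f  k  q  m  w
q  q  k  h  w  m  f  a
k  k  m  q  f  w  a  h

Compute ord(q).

The identity element is w (its row matches the header).
q^1 = q
q^2 = q * q = f
q^3 = f * q = k
q^4 = k * q = a
q^5 = a * q = m
q^6 = m * q = h
q^7 = h * q = w
The first power of q equal to the identity is q^7, so ord(q) = 7.

7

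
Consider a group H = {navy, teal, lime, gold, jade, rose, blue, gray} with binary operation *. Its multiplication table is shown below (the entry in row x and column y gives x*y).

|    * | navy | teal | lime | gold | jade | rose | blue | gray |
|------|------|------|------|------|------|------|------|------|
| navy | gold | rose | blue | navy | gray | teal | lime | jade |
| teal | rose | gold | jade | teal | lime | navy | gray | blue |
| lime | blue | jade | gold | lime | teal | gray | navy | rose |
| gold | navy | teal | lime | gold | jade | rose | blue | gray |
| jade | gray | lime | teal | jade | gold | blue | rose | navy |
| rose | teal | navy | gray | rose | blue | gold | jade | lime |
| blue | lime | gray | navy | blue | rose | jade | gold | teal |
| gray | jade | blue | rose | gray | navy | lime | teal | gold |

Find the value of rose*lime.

gray

Read row rose, column lime: rose*lime = gray.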